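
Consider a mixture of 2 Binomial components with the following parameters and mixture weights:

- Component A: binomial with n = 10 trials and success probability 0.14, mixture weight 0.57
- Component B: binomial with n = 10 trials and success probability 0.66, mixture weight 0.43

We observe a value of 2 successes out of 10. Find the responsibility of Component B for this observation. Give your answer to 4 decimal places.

0.0099

P(component k | x) = π_k·f_k(x) / marginal(x), where marginal(x) = Σ_j π_j·f_j(x).
Component likelihoods at x = 2 successes out of 10:
  L_A = 0.26391
  L_B = 0.00350051
Unnormalised posteriors:
  π_A·L_A = 0.57 × 0.26391 = 0.150429
  π_B·L_B = 0.43 × 0.00350051 = 0.00150522
Sum: 0.150429 + 0.00150522 = 0.151934
P(Component B | the observation) ≈ 0.0099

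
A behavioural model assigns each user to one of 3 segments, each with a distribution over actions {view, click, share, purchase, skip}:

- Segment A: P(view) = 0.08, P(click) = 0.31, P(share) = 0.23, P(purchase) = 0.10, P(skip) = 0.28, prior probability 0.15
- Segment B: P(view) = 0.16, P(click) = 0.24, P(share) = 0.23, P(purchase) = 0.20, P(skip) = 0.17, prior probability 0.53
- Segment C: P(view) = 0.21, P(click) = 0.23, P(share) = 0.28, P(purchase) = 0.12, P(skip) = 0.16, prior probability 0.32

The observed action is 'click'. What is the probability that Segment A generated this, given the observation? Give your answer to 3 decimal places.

0.188

The responsibility of component k is w_k f_k(x) divided by Σ_j w_j f_j(x).
Component likelihoods at x = 'click':
  p_A = P(click | comp) = 0.31
  p_B = P(click | comp) = 0.24
  p_C = P(click | comp) = 0.23
Prior × likelihood for each component:
  w_A·p_A = 0.15 × 0.31 = 0.0465
  w_B·p_B = 0.53 × 0.24 = 0.1272
  w_C·p_C = 0.32 × 0.23 = 0.0736
Denominator: 0.0465 + 0.1272 + 0.0736 = 0.2473
So the posterior for Segment A is 0.0465 / 0.2473 ≈ 0.188.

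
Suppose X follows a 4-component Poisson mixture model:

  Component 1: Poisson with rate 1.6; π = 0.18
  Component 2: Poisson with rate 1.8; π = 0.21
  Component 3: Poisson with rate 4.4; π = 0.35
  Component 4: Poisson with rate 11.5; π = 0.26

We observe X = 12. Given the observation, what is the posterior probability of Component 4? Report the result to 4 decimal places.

Posterior ∝ prior × likelihood, so P(k | x) ∝ P(Z=k) f_k(x); normalise over all components.
Poisson probabilities:
  L_1 = 1.1864e-07
  L_2 = 3.99211e-07
  L_3 = 0.00134958
  L_4 = 0.113149
Unnormalised posteriors:
  P(Z=1)·L_1 = 0.18 × 1.1864e-07 = 2.13552e-08
  P(Z=2)·L_2 = 0.21 × 3.99211e-07 = 8.38344e-08
  P(Z=3)·L_3 = 0.35 × 0.00134958 = 0.000472354
  P(Z=4)·L_4 = 0.26 × 0.113149 = 0.0294187
Evidence: 2.13552e-08 + 8.38344e-08 + 0.000472354 + 0.0294187 = 0.0298912
P(Component 4 | the observation) ≈ 0.9842

0.9842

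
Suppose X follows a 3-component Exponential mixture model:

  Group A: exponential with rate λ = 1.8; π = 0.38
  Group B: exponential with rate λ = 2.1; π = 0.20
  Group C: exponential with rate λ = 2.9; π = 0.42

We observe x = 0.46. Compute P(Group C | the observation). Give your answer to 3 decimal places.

P(component k | x) = π_k·f_k(x) / marginal(x), where marginal(x) = Σ_j π_j·f_j(x).
Exponential densities:
  L_A = 0.78646
  L_B = 0.799265
  L_C = 0.763922
Unnormalised posteriors:
  π_A·L_A = 0.38 × 0.78646 = 0.298855
  π_B·L_B = 0.20 × 0.799265 = 0.159853
  π_C·L_C = 0.42 × 0.763922 = 0.320847
Marginal: 0.298855 + 0.159853 + 0.320847 = 0.779555
P(Group C | x) = 0.320847 / 0.779555 ≈ 0.412

0.412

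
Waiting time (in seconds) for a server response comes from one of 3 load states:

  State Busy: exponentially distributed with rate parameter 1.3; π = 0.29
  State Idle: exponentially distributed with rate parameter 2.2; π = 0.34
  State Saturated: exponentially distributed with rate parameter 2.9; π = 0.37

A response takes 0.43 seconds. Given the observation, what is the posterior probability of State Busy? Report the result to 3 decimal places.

Posterior ∝ prior × likelihood, so P(k | x) ∝ π_k f_k(x); normalise over all components.
Component likelihoods at x = 0.43 seconds:
  f_Busy = 1.3·e^(−1.3·0.43) = 1.3·e^(−0.5590) = 0.743315
  f_Idle = 2.2·e^(−2.2·0.43) = 2.2·e^(−0.9460) = 0.85424
  f_Saturated = 2.9·e^(−2.9·0.43) = 2.9·e^(−1.2470) = 0.83336
Unnormalised posteriors:
  π_Busy·f_Busy = 0.29 × 0.743315 = 0.215561
  π_Idle·f_Idle = 0.34 × 0.85424 = 0.290442
  π_Saturated·f_Saturated = 0.37 × 0.83336 = 0.308343
Denominator: 0.215561 + 0.290442 + 0.308343 = 0.814346
P(State Busy | x) ≈ 0.265

0.265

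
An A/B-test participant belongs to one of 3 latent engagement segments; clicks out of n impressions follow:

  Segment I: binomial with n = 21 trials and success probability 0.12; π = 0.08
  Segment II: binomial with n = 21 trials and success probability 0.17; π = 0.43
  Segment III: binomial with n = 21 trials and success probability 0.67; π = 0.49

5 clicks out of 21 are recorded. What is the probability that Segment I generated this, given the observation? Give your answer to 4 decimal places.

0.0767

The responsibility of component k is P(Z=k) f_k(x) divided by Σ_j P(Z=j) f_j(x).
Component likelihoods at x = 5 clicks out of 21:
  f_I = 0.0654896
  f_II = 0.146567
  f_III = 5.43426e-05
Weight by the priors:
  P(Z=I)·f_I = 0.08 × 0.0654896 = 0.00523916
  P(Z=II)·f_II = 0.43 × 0.146567 = 0.0630239
  P(Z=III)·f_III = 0.49 × 5.43426e-05 = 2.66279e-05
Sum: 0.00523916 + 0.0630239 + 2.66279e-05 = 0.0682897
Responsibility of Segment I: 0.00523916 / 0.0682897 ≈ 0.0767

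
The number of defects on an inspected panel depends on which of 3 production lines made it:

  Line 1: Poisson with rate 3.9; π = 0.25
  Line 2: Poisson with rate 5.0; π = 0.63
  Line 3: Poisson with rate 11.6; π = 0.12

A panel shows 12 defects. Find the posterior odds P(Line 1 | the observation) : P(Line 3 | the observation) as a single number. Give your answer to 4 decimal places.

The posterior odds equal the prior odds times the likelihood ratio: (π_i/π_j)·(f_i(x)/f_j(x)).
Component likelihoods at x = 12 defects:
  p_1 = e^(−3.9)·3.9^12/12! = 0.000523227
  p_2 = e^(−5.0)·5.0^12/12! = 0.00343424
  p_3 = e^(−11.6)·11.6^12/12! = 0.113591
0.000130807 / 0.0136309 ≈ 0.0096

0.0096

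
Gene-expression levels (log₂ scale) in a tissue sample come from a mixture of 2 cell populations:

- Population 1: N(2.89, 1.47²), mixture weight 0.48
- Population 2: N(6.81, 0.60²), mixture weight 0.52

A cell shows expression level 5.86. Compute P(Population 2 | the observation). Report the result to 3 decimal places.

Posterior ∝ prior × likelihood, so P(k | x) ∝ π_k f_k(x); normalise over all components.
Normal densities:
  L_1 = 0.0352523
  L_2 = 0.189838
Unnormalised posteriors:
  π_1·L_1 = 0.48 × 0.0352523 = 0.0169211
  π_2·L_2 = 0.52 × 0.189838 = 0.0987157
Evidence: 0.0169211 + 0.0987157 = 0.115637
Responsibility of Population 2: 0.0987157 / 0.115637 ≈ 0.854

0.854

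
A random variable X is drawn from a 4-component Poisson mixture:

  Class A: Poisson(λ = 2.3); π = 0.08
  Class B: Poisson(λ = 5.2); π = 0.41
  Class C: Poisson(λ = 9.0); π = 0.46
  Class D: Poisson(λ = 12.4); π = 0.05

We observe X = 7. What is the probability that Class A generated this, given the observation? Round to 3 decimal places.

0.005

By Bayes' theorem, P(k | x) = P(Z=k) f_k(x) / Σ_j P(Z=j) f_j(x).
Component likelihoods at x = 7:
  L_A = 0.00677309
  L_B = 0.112528
  L_C = 0.117116
  L_D = 0.0368358
Weight by the priors:
  P(Z=A)·L_A = 0.08 × 0.00677309 = 0.000541847
  P(Z=B)·L_B = 0.41 × 0.112528 = 0.0461366
  P(Z=C)·L_C = 0.46 × 0.117116 = 0.0538734
  P(Z=D)·L_D = 0.05 × 0.0368358 = 0.00184179
Sum: 0.000541847 + 0.0461366 + 0.0538734 + 0.00184179 = 0.102394
P(Class A | data) = 0.000541847 / 0.102394 ≈ 0.005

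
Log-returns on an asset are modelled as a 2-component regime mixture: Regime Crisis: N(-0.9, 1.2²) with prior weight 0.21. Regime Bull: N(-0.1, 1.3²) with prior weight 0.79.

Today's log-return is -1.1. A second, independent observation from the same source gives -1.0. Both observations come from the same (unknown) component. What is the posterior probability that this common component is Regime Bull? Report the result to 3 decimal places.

Apply Bayes' rule: the posterior for each component is proportional to its prior times its likelihood at x.
Since both observations come from the same component, the likelihood for component k is f_k(x₁)·f_k(x₂).
  f_Crisis = [(1/(1.2·√(2π)))·exp(−(-1.1−-0.9)²/(2·1.2²)) = 0.332452·exp(-0.01389) = 0.327866] × [0.3313] = 0.108622
  f_Bull = [(1/(1.3·√(2π)))·exp(−(-1.1−-0.1)²/(2·1.3²)) = 0.306879·exp(-0.29586) = 0.228285] × [0.241485] = 0.0551274
Unnormalised posteriors:
  w_Crisis·f_Crisis = 0.21 × 0.108622 = 0.0228106
  w_Bull·f_Bull = 0.79 × 0.0551274 = 0.0435506
Evidence: 0.0228106 + 0.0435506 = 0.0663613
So the posterior for Regime Bull is 0.0435506 / 0.0663613 ≈ 0.656.

0.656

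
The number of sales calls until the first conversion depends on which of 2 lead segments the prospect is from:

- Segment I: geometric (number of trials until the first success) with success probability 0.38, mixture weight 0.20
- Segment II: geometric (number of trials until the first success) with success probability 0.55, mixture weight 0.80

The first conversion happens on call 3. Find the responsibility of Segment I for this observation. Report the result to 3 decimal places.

0.247

The responsibility of component k is π_k f_k(x) divided by Σ_j π_j f_j(x).
Geometric probabilities:
  f_I = 0.38·(1−0.38)^2 = 0.38·0.3844 = 0.146072
  f_II = 0.55·(1−0.55)^2 = 0.55·0.2025 = 0.111375
Unnormalised posteriors:
  π_I·f_I = 0.20 × 0.146072 = 0.0292144
  π_II·f_II = 0.80 × 0.111375 = 0.0891
Marginal: 0.0292144 + 0.0891 = 0.118314
Responsibility of Segment I: 0.0292144 / 0.118314 ≈ 0.247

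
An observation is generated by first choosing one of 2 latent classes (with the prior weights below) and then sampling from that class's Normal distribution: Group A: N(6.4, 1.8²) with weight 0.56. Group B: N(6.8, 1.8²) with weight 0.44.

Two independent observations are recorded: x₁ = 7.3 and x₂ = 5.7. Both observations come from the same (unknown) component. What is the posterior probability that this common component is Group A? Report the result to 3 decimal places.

0.566

Apply Bayes' rule: the posterior for each component is proportional to its prior times its likelihood at x.
Since both observations come from the same component, the likelihood for component k is f_k(x₁)·f_k(x₂).
  f_A = [0.195592] × [0.205493] = 0.0401928
  f_B = [0.213247] × [0.183883] = 0.0392125
Prior × likelihood for each component:
  w_A·f_A = 0.56 × 0.0401928 = 0.022508
  w_B·f_B = 0.44 × 0.0392125 = 0.0172535
Evidence: 0.022508 + 0.0172535 = 0.0397615
P(Group A | x) = 0.022508 / 0.0397615 ≈ 0.566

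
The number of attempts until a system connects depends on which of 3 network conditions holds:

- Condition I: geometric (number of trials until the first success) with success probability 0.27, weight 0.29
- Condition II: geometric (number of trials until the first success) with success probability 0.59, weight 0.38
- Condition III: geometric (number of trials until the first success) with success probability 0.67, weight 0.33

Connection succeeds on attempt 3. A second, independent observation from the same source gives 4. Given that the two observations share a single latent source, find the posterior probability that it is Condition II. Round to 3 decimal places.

0.236

By Bayes' theorem, P(k | x) = π_k f_k(x) / Σ_j π_j f_j(x).
Since both observations come from the same component, the likelihood for component k is f_k(x₁)·f_k(x₂).
  p_I = [0.27·(1−0.27)^2 = 0.27·0.5329 = 0.143883] × [0.105035] = 0.0151127
  p_II = [0.59·(1−0.59)^2 = 0.59·0.1681 = 0.099179] × [0.0406634] = 0.00403295
  p_III = [0.67·(1−0.67)^2 = 0.67·0.1089 = 0.072963] × [0.0240778] = 0.00175679
Multiply by the mixture weights:
  π_I·p_I = 0.29 × 0.0151127 = 0.00438268
  π_II·p_II = 0.38 × 0.00403295 = 0.00153252
  π_III·p_III = 0.33 × 0.00175679 = 0.00057974
Evidence: 0.00438268 + 0.00153252 + 0.00057974 = 0.00649494
P(Condition II | x₁,x₂) ≈ 0.236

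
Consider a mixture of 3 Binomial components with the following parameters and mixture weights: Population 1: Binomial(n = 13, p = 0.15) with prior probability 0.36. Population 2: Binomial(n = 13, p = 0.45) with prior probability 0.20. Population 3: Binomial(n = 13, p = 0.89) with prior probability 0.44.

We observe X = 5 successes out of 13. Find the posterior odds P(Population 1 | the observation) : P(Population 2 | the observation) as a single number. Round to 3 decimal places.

Since P(k|x) ∝ w_k f_k(x), the posterior odds are w_i f_i(x) / (w_j f_j(x)).
Binomial probabilities:
  L_1 = C(13,5)·0.15^5·0.85^8 = 1287·7.59375e-05·0.272491 = 0.0266309
  L_2 = C(13,5)·0.45^5·0.55^8 = 1287·0.0184528·0.00837339 = 0.198858
  L_3 = C(13,5)·0.89^5·0.11^8 = 1287·0.558406·2.14359e-08 = 1.54053e-05
Odds = (0.36/0.20) × (0.0266309/0.198858) = 1.8 × 0.133919 ≈ 0.241

0.241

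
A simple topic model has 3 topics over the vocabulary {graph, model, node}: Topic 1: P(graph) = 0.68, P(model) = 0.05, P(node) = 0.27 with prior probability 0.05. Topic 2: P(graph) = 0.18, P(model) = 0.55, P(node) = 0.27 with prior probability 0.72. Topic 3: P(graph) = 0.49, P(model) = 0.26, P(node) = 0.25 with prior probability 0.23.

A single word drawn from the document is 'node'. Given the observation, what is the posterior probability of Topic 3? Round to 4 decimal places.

By Bayes' theorem, P(k | x) = π_k f_k(x) / Σ_j π_j f_j(x).
Categorical probabilities:
  p_1 = 0.27
  p_2 = 0.27
  p_3 = 0.25
Weight by the priors:
  π_1·p_1 = 0.05 × 0.27 = 0.0135
  π_2·p_2 = 0.72 × 0.27 = 0.1944
  π_3·p_3 = 0.23 × 0.25 = 0.0575
Marginal: 0.0135 + 0.1944 + 0.0575 = 0.2654
P(Topic 3 | data) ≈ 0.2167

0.2167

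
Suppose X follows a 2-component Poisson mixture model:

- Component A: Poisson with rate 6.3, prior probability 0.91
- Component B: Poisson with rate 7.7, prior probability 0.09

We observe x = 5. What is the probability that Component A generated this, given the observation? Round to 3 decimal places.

0.938

The responsibility of component k is π_k f_k(x) divided by Σ_j π_j f_j(x).
Poisson probabilities:
  L_A = e^(−6.3)·6.3^5/5! = 0.151868
  L_B = e^(−7.7)·7.7^5/5! = 0.102142
Weight by the priors:
  π_A·L_A = 0.91 × 0.151868 = 0.1382
  π_B·L_B = 0.09 × 0.102142 = 0.00919279
Evidence: 0.1382 + 0.00919279 = 0.147393
Responsibility of Component A: 0.1382 / 0.147393 ≈ 0.938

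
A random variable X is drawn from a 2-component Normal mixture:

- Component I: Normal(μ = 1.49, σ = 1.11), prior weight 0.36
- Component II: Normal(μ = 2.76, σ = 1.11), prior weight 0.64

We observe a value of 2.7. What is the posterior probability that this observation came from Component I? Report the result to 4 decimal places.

P(component k | x) = w_k·f_k(x) / marginal(x), where marginal(x) = Σ_j w_j·f_j(x).
Evaluate each component's likelihood at the observed value:
  p_I = (1/(1.11·√(2π)))·exp(−(2.7−1.49)²/(2·1.11²)) = 0.359407·exp(-0.59415) = 0.198405
  p_II = (1/(1.11·√(2π)))·exp(−(2.7−2.76)²/(2·1.11²)) = 0.359407·exp(-0.00146) = 0.358883
Prior × likelihood for each component:
  w_I·p_I = 0.36 × 0.198405 = 0.0714257
  w_II·p_II = 0.64 × 0.358883 = 0.229685
Evidence: 0.0714257 + 0.229685 = 0.301111
So the posterior for Component I is 0.0714257 / 0.301111 ≈ 0.2372.

0.2372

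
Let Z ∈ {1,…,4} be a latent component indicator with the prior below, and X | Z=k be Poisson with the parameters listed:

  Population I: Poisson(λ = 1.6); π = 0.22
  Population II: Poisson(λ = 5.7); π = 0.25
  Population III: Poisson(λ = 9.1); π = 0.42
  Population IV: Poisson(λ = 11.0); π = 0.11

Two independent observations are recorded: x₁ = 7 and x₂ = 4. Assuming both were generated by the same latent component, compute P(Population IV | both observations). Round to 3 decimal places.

0.011

The responsibility of component k is P(Z=k) f_k(x) divided by Σ_j P(Z=j) f_j(x).
Since both observations come from the same component, the likelihood for component k is f_k(x₁)·f_k(x₂).
  L_I = [e^(−1.6)·1.6^7/7! = 0.00107532] × [0.0551312] = 5.92838e-05
  L_II = [e^(−5.7)·5.7^7/7! = 0.129782] × [0.147167] = 0.0190996
  L_III = [e^(−9.1)·9.1^7/7! = 0.114493] × [0.0319062] = 0.00365304
  L_IV = [e^(−11.0)·11.0^7/7! = 0.0645772] × [0.0101887] = 0.000657959
Weight by the priors:
  P(Z=I)·L_I = 0.22 × 5.92838e-05 = 1.30424e-05
  P(Z=II)·L_II = 0.25 × 0.0190996 = 0.0047749
  P(Z=III)·L_III = 0.42 × 0.00365304 = 0.00153428
  P(Z=IV)·L_IV = 0.11 × 0.000657959 = 7.23755e-05
Marginal: 1.30424e-05 + 0.0047749 + 0.00153428 + 7.23755e-05 = 0.0063946
Responsibility of Population IV: 7.23755e-05 / 0.0063946 ≈ 0.011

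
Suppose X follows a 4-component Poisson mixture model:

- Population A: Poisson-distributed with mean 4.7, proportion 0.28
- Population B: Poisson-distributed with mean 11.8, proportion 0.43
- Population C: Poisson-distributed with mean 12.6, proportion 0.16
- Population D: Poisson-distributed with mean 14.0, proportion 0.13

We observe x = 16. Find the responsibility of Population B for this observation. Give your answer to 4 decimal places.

0.5014

Posterior ∝ prior × likelihood, so P(k | x) ∝ P(Z=k) f_k(x); normalise over all components.
Evaluate each component's likelihood at the observed value:
  f_A = 2.46469e-05
  f_B = 0.0506778
  f_C = 0.0650427
  f_D = 0.0865578
Weight by the priors:
  P(Z=A)·f_A = 0.28 × 2.46469e-05 = 6.90113e-06
  P(Z=B)·f_B = 0.43 × 0.0506778 = 0.0217914
  P(Z=C)·f_C = 0.16 × 0.0650427 = 0.0104068
  P(Z=D)·f_D = 0.13 × 0.0865578 = 0.0112525
Marginal: 6.90113e-06 + 0.0217914 + 0.0104068 + 0.0112525 = 0.0434577
So the posterior for Population B is 0.0217914 / 0.0434577 ≈ 0.5014.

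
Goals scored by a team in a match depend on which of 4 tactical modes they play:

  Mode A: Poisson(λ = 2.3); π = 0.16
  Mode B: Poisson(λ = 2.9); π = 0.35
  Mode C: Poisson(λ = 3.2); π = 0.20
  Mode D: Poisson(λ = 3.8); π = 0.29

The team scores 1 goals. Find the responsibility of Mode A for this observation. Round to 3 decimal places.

0.257

The responsibility of component k is π_k f_k(x) divided by Σ_j π_j f_j(x).
Poisson probabilities:
  p_A = e^(−2.3)·2.3^1/1! = 0.230595
  p_B = e^(−2.9)·2.9^1/1! = 0.159567
  p_C = e^(−3.2)·3.2^1/1! = 0.130439
  p_D = e^(−3.8)·3.8^1/1! = 0.0850089
Prior × likelihood for each component:
  π_A·p_A = 0.16 × 0.230595 = 0.0368953
  π_B·p_B = 0.35 × 0.159567 = 0.0558486
  π_C·p_C = 0.20 × 0.130439 = 0.0260878
  π_D·p_D = 0.29 × 0.0850089 = 0.0246526
Normaliser: 0.0368953 + 0.0558486 + 0.0260878 + 0.0246526 = 0.143484
P(Mode A | 1 goals) ≈ 0.257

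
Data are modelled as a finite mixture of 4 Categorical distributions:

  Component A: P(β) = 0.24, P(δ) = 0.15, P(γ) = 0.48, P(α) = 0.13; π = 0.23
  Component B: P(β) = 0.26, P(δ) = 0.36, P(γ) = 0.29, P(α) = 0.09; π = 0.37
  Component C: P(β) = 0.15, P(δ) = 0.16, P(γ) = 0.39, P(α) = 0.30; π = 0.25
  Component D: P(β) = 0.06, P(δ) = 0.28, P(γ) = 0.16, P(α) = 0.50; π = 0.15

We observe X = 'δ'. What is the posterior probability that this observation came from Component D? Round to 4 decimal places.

Apply Bayes' rule: the posterior for each component is proportional to its prior times its likelihood at x.
Categorical probabilities:
  L_A = P(δ | comp) = 0.15
  L_B = P(δ | comp) = 0.36
  L_C = P(δ | comp) = 0.16
  L_D = P(δ | comp) = 0.28
Weight by the priors:
  π_A·L_A = 0.23 × 0.15 = 0.0345
  π_B·L_B = 0.37 × 0.36 = 0.1332
  π_C·L_C = 0.25 × 0.16 = 0.04
  π_D·L_D = 0.15 × 0.28 = 0.042
Evidence: 0.0345 + 0.1332 + 0.04 + 0.042 = 0.2497
Responsibility of Component D: 0.042 / 0.2497 ≈ 0.1682

0.1682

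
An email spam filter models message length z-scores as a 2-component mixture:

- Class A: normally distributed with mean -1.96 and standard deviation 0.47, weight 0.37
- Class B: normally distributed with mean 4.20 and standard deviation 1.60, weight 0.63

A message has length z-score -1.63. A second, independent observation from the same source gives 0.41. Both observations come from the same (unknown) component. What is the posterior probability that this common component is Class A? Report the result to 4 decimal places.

Posterior ∝ prior × likelihood, so P(k | x) ∝ w_k f_k(x); normalise over all components.
Since both observations come from the same component, the likelihood for component k is f_k(x₁)·f_k(x₂).
  p_A = [(1/(0.47·√(2π)))·exp(−(-1.63−-1.96)²/(2·0.47²)) = 0.848813·exp(-0.24649) = 0.66338] × [2.55467e-06] = 1.69472e-06
  p_B = [(1/(1.60·√(2π)))·exp(−(-1.63−4.20)²/(2·1.60²)) = 0.249339·exp(-6.63846) = 0.000326396] × [0.0150793] = 4.92183e-06
Unnormalised posteriors:
  w_A·p_A = 0.37 × 1.69472e-06 = 6.27045e-07
  w_B·p_B = 0.63 × 4.92183e-06 = 3.10075e-06
Sum: 6.27045e-07 + 3.10075e-06 = 3.7278e-06
P(Class A | x) ≈ 0.1682

0.1682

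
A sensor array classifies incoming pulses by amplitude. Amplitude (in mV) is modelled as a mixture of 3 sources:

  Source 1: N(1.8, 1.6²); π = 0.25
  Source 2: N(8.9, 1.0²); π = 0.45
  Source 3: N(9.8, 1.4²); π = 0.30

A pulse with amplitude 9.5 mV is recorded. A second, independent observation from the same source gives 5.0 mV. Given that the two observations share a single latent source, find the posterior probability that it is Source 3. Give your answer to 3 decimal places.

By Bayes' theorem, P(k | x) = π_k f_k(x) / Σ_j π_j f_j(x).
Since both observations come from the same component, the likelihood for component k is f_k(x₁)·f_k(x₂).
  p_1 = [2.33145e-06] × [0.0337444] = 7.86733e-08
  p_2 = [0.333225] × [0.000198655] = 6.61969e-05
  p_3 = [0.278491] × [0.000798351] = 0.000222334
Weight by the priors:
  π_1·p_1 = 0.25 × 7.86733e-08 = 1.96683e-08
  π_2·p_2 = 0.45 × 6.61969e-05 = 2.97886e-05
  π_3·p_3 = 0.30 × 0.000222334 = 6.67001e-05
Denominator: 1.96683e-08 + 2.97886e-05 + 6.67001e-05 = 9.65083e-05
P(Source 3 | data) ≈ 0.691

0.691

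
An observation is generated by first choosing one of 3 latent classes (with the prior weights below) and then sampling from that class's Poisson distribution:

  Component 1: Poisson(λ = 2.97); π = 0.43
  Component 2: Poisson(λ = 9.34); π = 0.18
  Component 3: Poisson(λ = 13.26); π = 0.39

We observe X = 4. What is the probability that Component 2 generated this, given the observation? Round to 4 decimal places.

0.0648

By Bayes' theorem, P(k | x) = π_k f_k(x) / Σ_j π_j f_j(x).
Component likelihoods at x = 4:
  L_1 = 0.166326
  L_2 = 0.0278526
  L_3 = 0.00224501
Unnormalised posteriors:
  π_1·L_1 = 0.43 × 0.166326 = 0.0715201
  π_2·L_2 = 0.18 × 0.0278526 = 0.00501347
  π_3·L_3 = 0.39 × 0.00224501 = 0.000875553
Normaliser: 0.0715201 + 0.00501347 + 0.000875553 = 0.0774092
P(Component 2 | the observation) ≈ 0.0648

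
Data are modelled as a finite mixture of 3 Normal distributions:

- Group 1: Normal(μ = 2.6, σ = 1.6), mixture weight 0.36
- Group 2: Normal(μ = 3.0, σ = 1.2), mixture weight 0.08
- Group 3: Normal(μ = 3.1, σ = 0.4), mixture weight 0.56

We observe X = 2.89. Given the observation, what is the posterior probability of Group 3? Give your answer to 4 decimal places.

0.8091

P(component k | x) = π_k·f_k(x) / marginal(x), where marginal(x) = Σ_j π_j·f_j(x).
Evaluate each component's likelihood at the observed value:
  f_1 = 0.245277
  f_2 = 0.331058
  f_3 = 0.868958
Unnormalised posteriors:
  π_1·f_1 = 0.36 × 0.245277 = 0.0882996
  π_2·f_2 = 0.08 × 0.331058 = 0.0264846
  π_3·f_3 = 0.56 × 0.868958 = 0.486617
Evidence: 0.0882996 + 0.0264846 + 0.486617 = 0.601401
P(Group 3 | the observation) = 0.486617 / 0.601401 ≈ 0.8091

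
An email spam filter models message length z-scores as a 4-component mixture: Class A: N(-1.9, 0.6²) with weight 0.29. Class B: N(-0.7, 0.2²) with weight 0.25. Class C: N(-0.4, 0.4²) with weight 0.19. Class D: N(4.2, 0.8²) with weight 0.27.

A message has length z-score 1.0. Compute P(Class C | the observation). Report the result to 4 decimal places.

The responsibility of component k is w_k f_k(x) divided by Σ_j w_j f_j(x).
Component likelihoods at x = 1.0:
  f_A = 5.62287e-06
  f_B = 4.08312e-16
  f_C = 0.00218171
  f_D = 0.000167288
Prior × likelihood for each component:
  w_A·f_A = 0.29 × 5.62287e-06 = 1.63063e-06
  w_B·f_B = 0.25 × 4.08312e-16 = 1.02078e-16
  w_C·f_C = 0.19 × 0.00218171 = 0.000414524
  w_D·f_D = 0.27 × 0.000167288 = 4.51677e-05
Normaliser: 1.63063e-06 + 1.02078e-16 + 0.000414524 + 4.51677e-05 = 0.000461323
P(Class C | 1.0) ≈ 0.8986

0.8986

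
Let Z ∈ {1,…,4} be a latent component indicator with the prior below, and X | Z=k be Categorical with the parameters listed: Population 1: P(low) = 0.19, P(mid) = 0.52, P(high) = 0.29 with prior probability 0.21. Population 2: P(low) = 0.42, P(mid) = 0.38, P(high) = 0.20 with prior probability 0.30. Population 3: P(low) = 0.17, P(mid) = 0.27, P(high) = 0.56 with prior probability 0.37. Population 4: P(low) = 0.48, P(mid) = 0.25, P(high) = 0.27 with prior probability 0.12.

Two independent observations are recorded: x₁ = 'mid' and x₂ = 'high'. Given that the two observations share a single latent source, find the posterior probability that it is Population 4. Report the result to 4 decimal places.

P(component k | x) = w_k·f_k(x) / marginal(x), where marginal(x) = Σ_j w_j·f_j(x).
Since both observations come from the same component, the likelihood for component k is f_k(x₁)·f_k(x₂).
  f_1 = [P(mid | comp) = 0.52] × [0.29] = 0.1508
  f_2 = [P(mid | comp) = 0.38] × [0.2] = 0.076
  f_3 = [P(mid | comp) = 0.27] × [0.56] = 0.1512
  f_4 = [P(mid | comp) = 0.25] × [0.27] = 0.0675
Unnormalised posteriors:
  w_1·f_1 = 0.21 × 0.1508 = 0.031668
  w_2·f_2 = 0.30 × 0.076 = 0.0228
  w_3·f_3 = 0.37 × 0.1512 = 0.055944
  w_4·f_4 = 0.12 × 0.0675 = 0.0081
Evidence: 0.031668 + 0.0228 + 0.055944 + 0.0081 = 0.118512
P(Population 4 | x₁,x₂) = 0.0081 / 0.118512 ≈ 0.0683

0.0683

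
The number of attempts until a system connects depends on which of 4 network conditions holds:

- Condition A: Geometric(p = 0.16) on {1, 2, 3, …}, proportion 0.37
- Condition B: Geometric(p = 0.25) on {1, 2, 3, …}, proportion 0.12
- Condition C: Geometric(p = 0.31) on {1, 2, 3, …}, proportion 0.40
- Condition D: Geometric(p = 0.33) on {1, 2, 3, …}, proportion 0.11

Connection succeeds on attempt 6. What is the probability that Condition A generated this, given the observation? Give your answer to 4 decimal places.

0.4408

By Bayes' theorem, P(k | x) = w_k f_k(x) / Σ_j w_j f_j(x).
Evaluate each component's likelihood at the observed value:
  L_A = 0.0669139
  L_B = 0.0593262
  L_C = 0.048485
  L_D = 0.0445541
Multiply by the mixture weights:
  w_A·L_A = 0.37 × 0.0669139 = 0.0247581
  w_B·L_B = 0.12 × 0.0593262 = 0.00711914
  w_C·L_C = 0.40 × 0.048485 = 0.019394
  w_D·L_D = 0.11 × 0.0445541 = 0.00490095
Normaliser: 0.0247581 + 0.00711914 + 0.019394 + 0.00490095 = 0.0561722
P(Condition A | x) ≈ 0.4408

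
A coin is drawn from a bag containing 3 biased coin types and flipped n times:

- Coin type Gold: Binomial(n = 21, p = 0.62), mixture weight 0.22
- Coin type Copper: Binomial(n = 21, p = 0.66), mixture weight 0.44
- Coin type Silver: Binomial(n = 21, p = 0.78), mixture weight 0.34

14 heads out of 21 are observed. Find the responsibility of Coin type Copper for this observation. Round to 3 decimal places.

0.545

By Bayes' theorem, P(k | x) = w_k f_k(x) / Σ_j w_j f_j(x).
Evaluate each component's likelihood at the observed value:
  L_Gold = 0.164996
  L_Copper = 0.181749
  L_Silver = 0.0894928
Weight by the priors:
  w_Gold·L_Gold = 0.22 × 0.164996 = 0.0362992
  w_Copper·L_Copper = 0.44 × 0.181749 = 0.0799697
  w_Silver·L_Silver = 0.34 × 0.0894928 = 0.0304276
Normaliser: 0.0362992 + 0.0799697 + 0.0304276 = 0.146696
P(Coin type Copper | x) ≈ 0.545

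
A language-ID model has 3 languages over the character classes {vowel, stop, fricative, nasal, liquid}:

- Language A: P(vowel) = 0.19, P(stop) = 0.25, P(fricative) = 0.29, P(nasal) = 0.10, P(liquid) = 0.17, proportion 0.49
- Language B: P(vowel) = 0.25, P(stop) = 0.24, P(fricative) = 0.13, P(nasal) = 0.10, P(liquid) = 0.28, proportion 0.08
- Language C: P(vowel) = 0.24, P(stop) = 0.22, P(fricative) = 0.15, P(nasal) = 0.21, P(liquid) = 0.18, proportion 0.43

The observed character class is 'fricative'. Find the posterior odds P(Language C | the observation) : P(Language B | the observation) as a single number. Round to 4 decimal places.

Only the two components matter; the odds are (w_i f_i(x)) / (w_j f_j(x)).
Component likelihoods at x = 'fricative':
  f_A = P(fricative | comp) = 0.29
  f_B = P(fricative | comp) = 0.13
  f_C = P(fricative | comp) = 0.15
Odds = (0.43/0.08) × (0.15/0.13) = 5.375 × 1.15385 ≈ 6.2019

6.2019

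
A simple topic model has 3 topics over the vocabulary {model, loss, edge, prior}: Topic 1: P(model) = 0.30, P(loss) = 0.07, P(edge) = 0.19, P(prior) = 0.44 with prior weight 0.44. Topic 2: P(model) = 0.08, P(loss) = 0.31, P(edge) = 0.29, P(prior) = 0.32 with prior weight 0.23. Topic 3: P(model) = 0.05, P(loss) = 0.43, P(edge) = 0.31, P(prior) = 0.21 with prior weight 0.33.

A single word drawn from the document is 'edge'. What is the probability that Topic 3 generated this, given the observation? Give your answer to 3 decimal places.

Apply Bayes' rule: the posterior for each component is proportional to its prior times its likelihood at x.
Categorical probabilities:
  L_1 = P(edge | comp) = 0.19
  L_2 = P(edge | comp) = 0.29
  L_3 = P(edge | comp) = 0.31
Unnormalised posteriors:
  π_1·L_1 = 0.44 × 0.19 = 0.0836
  π_2·L_2 = 0.23 × 0.29 = 0.0667
  π_3·L_3 = 0.33 × 0.31 = 0.1023
Normaliser: 0.0836 + 0.0667 + 0.1023 = 0.2526
P(Topic 3 | x) = 0.1023 / 0.2526 ≈ 0.405

0.405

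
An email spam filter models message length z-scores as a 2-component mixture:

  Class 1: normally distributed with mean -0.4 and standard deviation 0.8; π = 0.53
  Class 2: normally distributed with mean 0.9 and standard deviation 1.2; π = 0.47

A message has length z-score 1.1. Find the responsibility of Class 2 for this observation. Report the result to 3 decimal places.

0.772

Posterior ∝ prior × likelihood, so P(k | x) ∝ P(Z=k) f_k(x); normalise over all components.
Evaluate each component's likelihood at the observed value:
  f_1 = (1/(0.8·√(2π)))·exp(−(1.1−-0.4)²/(2·0.8²)) = 0.498678·exp(-1.75781) = 0.0859828
  f_2 = (1/(1.2·√(2π)))·exp(−(1.1−0.9)²/(2·1.2²)) = 0.332452·exp(-0.01389) = 0.327866
Weight by the priors:
  P(Z=1)·f_1 = 0.53 × 0.0859828 = 0.0455709
  P(Z=2)·f_2 = 0.47 × 0.327866 = 0.154097
Denominator: 0.0455709 + 0.154097 = 0.199668
Responsibility of Class 2: 0.154097 / 0.199668 ≈ 0.772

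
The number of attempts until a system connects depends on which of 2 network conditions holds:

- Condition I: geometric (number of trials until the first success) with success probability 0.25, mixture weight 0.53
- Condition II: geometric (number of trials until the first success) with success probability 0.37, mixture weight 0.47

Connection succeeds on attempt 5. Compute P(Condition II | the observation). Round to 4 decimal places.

The responsibility of component k is P(Z=k) f_k(x) divided by Σ_j P(Z=j) f_j(x).
Component likelihoods at x = 5:
  p_I = 0.25·(1−0.25)^4 = 0.25·0.316406 = 0.0791016
  p_II = 0.37·(1−0.37)^4 = 0.37·0.15753 = 0.058286
Multiply by the mixture weights:
  P(Z=I)·p_I = 0.53 × 0.0791016 = 0.0419238
  P(Z=II)·p_II = 0.47 × 0.058286 = 0.0273944
Normaliser: 0.0419238 + 0.0273944 = 0.0693182
P(Condition II | data) = 0.0273944 / 0.0693182 ≈ 0.3952

0.3952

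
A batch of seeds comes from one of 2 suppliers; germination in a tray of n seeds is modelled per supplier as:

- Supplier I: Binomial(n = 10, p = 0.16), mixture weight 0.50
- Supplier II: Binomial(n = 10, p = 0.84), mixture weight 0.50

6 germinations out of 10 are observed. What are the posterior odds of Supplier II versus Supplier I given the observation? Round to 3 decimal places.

27.563

The posterior odds equal the prior odds times the likelihood ratio: (w_i/w_j)·(f_i(x)/f_j(x)).
Binomial probabilities:
  p_I = C(10,6)·0.16^6·0.84^4 = 210·1.67772e-05·0.497871 = 0.00175411
  p_II = C(10,6)·0.84^6·0.16^4 = 210·0.351298·0.00065536 = 0.0483476
Odds = (0.50/0.50) × (0.0483476/0.00175411) = 1 × 27.5625 ≈ 27.563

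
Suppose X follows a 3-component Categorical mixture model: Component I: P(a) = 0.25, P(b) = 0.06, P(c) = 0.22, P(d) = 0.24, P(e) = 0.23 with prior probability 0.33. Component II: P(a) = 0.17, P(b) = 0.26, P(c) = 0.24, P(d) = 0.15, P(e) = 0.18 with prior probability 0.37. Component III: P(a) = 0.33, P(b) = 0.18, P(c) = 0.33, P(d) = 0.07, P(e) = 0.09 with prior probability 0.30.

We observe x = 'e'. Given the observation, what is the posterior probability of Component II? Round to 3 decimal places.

P(component k | x) = P(Z=k)·f_k(x) / marginal(x), where marginal(x) = Σ_j P(Z=j)·f_j(x).
Evaluate each component's likelihood at the observed value:
  L_I = P(e | comp) = 0.23
  L_II = P(e | comp) = 0.18
  L_III = P(e | comp) = 0.09
Prior × likelihood for each component:
  P(Z=I)·L_I = 0.33 × 0.23 = 0.0759
  P(Z=II)·L_II = 0.37 × 0.18 = 0.0666
  P(Z=III)·L_III = 0.30 × 0.09 = 0.027
Normaliser: 0.0759 + 0.0666 + 0.027 = 0.1695
P(Component II | the observation) ≈ 0.393

0.393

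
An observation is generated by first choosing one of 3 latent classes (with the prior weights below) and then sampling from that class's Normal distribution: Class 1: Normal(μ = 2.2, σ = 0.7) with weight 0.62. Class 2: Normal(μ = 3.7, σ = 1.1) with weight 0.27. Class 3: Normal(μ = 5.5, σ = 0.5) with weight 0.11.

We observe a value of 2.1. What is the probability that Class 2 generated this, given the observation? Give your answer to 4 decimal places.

0.0886

The responsibility of component k is w_k f_k(x) divided by Σ_j w_j f_j(x).
Evaluate each component's likelihood at the observed value:
  f_1 = (1/(0.7·√(2π)))·exp(−(2.1−2.2)²/(2·0.7²)) = 0.569918·exp(-0.01020) = 0.564132
  f_2 = (1/(1.1·√(2π)))·exp(−(2.1−3.7)²/(2·1.1²)) = 0.362675·exp(-1.05785) = 0.125921
  f_3 = (1/(0.5·√(2π)))·exp(−(2.1−5.5)²/(2·0.5²)) = 0.797885·exp(-23.12000) = 7.26192e-11
Weight by the priors:
  w_1·f_1 = 0.62 × 0.564132 = 0.349762
  w_2·f_2 = 0.27 × 0.125921 = 0.0339987
  w_3·f_3 = 0.11 × 7.26192e-11 = 7.98812e-12
Marginal: 0.349762 + 0.0339987 + 7.98812e-12 = 0.38376
P(Class 2 | 2.1) = 0.0339987 / 0.38376 ≈ 0.0886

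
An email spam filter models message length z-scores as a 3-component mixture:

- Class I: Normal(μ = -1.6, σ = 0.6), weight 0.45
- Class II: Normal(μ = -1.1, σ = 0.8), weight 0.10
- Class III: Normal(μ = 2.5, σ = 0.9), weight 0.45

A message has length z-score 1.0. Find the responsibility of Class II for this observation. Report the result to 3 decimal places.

Apply Bayes' rule: the posterior for each component is proportional to its prior times its likelihood at x.
Component likelihoods at x = 1.0:
  L_I = 5.56181e-05
  L_II = 0.0159052
  L_III = 0.11053
Unnormalised posteriors:
  P(Z=I)·L_I = 0.45 × 5.56181e-05 = 2.50281e-05
  P(Z=II)·L_II = 0.10 × 0.0159052 = 0.00159052
  P(Z=III)·L_III = 0.45 × 0.11053 = 0.0497386
Denominator: 2.50281e-05 + 0.00159052 + 0.0497386 = 0.0513541
P(Class II | x) ≈ 0.031

0.031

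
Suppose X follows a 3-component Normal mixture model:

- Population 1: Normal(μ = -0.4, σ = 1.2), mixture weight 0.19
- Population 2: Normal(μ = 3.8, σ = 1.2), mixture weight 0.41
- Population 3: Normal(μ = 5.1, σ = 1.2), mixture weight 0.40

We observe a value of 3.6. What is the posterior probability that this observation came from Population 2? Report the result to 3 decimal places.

P(component k | x) = w_k·f_k(x) / marginal(x), where marginal(x) = Σ_j w_j·f_j(x).
Evaluate each component's likelihood at the observed value:
  L_1 = (1/(1.2·√(2π)))·exp(−(3.6−-0.4)²/(2·1.2²)) = 0.332452·exp(-5.55556) = 0.00128523
  L_2 = (1/(1.2·√(2π)))·exp(−(3.6−3.8)²/(2·1.2²)) = 0.332452·exp(-0.01389) = 0.327866
  L_3 = (1/(1.2·√(2π)))·exp(−(3.6−5.1)²/(2·1.2²)) = 0.332452·exp(-0.78125) = 0.152208
Multiply by the mixture weights:
  w_1·L_1 = 0.19 × 0.00128523 = 0.000244194
  w_2·L_2 = 0.41 × 0.327866 = 0.134425
  w_3·L_3 = 0.40 × 0.152208 = 0.060883
Sum: 0.000244194 + 0.134425 + 0.060883 = 0.195552
P(Population 2 | x) = 0.134425 / 0.195552 ≈ 0.687

0.687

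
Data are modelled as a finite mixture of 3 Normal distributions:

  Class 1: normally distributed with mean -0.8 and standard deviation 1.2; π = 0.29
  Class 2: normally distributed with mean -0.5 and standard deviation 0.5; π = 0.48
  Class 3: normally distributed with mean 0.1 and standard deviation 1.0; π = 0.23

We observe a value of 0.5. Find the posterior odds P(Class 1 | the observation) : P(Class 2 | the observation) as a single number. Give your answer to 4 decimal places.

The posterior odds equal the prior odds times the likelihood ratio: (π_i/π_j)·(f_i(x)/f_j(x)).
Component likelihoods at x = 0.5:
  f_1 = (1/(1.2·√(2π)))·exp(−(0.5−-0.8)²/(2·1.2²)) = 0.332452·exp(-0.58681) = 0.184877
  f_2 = (1/(0.5·√(2π)))·exp(−(0.5−-0.5)²/(2·0.5²)) = 0.797885·exp(-2.00000) = 0.107982
  f_3 = (1/(1.0·√(2π)))·exp(−(0.5−0.1)²/(2·1.0²)) = 0.398942·exp(-0.08000) = 0.36827
Posterior odds = (π_1·f_1) / (π_2·f_2) = (0.29·0.184877) / (0.48·0.107982) = 0.0536143 / 0.0518313 ≈ 1.0344

1.0344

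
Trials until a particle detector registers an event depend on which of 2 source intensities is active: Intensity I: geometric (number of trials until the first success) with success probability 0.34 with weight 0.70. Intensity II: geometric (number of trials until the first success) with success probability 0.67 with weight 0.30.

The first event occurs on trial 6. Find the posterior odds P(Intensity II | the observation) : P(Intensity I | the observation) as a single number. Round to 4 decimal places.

0.0264

Only the two components matter; the odds are (P(Z=i) f_i(x)) / (P(Z=j) f_j(x)).
Evaluate each component's likelihood at the observed value:
  f_I = 0.0425793
  f_II = 0.00262207
Posterior odds = (P(Z=II)·f_II) / (P(Z=I)·f_I) = (0.30·0.00262207) / (0.70·0.0425793) = 0.000786621 / 0.0298055 ≈ 0.0264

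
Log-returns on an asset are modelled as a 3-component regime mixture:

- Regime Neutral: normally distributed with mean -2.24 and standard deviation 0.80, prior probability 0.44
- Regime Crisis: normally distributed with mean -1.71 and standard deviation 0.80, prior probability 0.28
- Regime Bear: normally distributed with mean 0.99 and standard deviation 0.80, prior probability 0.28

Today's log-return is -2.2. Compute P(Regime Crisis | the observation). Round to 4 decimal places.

0.3456

Apply Bayes' rule: the posterior for each component is proportional to its prior times its likelihood at x.
Normal densities:
  L_Neutral = 0.498055
  L_Crisis = 0.413386
  L_Bear = 0.000175851
Weight by the priors:
  P(Z=Neutral)·L_Neutral = 0.44 × 0.498055 = 0.219144
  P(Z=Crisis)·L_Crisis = 0.28 × 0.413386 = 0.115748
  P(Z=Bear)·L_Bear = 0.28 × 0.000175851 = 4.92383e-05
Marginal: 0.219144 + 0.115748 + 4.92383e-05 = 0.334942
So the posterior for Regime Crisis is 0.115748 / 0.334942 ≈ 0.3456.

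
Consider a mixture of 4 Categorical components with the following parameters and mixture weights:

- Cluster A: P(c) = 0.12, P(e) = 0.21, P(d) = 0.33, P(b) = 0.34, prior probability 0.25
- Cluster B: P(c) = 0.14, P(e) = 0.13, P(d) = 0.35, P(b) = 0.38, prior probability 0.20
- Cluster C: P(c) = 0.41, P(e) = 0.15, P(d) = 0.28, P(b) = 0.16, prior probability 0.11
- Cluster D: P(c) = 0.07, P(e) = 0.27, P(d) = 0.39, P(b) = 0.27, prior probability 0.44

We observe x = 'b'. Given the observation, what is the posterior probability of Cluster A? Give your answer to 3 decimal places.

0.286

Apply Bayes' rule: the posterior for each component is proportional to its prior times its likelihood at x.
Categorical probabilities:
  L_A = 0.34
  L_B = 0.38
  L_C = 0.16
  L_D = 0.27
Prior × likelihood for each component:
  π_A·L_A = 0.25 × 0.34 = 0.085
  π_B·L_B = 0.20 × 0.38 = 0.076
  π_C·L_C = 0.11 × 0.16 = 0.0176
  π_D·L_D = 0.44 × 0.27 = 0.1188
Sum: 0.085 + 0.076 + 0.0176 + 0.1188 = 0.2974
P(Cluster A | data) = 0.085 / 0.2974 ≈ 0.286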